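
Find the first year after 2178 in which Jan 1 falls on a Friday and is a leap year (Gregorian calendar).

Jan 1 advances by 2 weekdays after a leap year and by 1 after a common year.
2178: Jan 1 is Thursday.
2179: Friday
2180: Saturday (leap)
2181: Monday
2182: Tuesday
2183: Wednesday
2184: Thursday (leap)
2185: Saturday
2186: Sunday
2187: Monday
2188: Tuesday (leap)
2189: Thursday
2190: Friday
2191: Saturday
2192: Sunday (leap)
2193: Tuesday
2194: Wednesday
2195: Thursday
2196: Friday (leap)
2196 begins on a Friday and is a leap year.

2196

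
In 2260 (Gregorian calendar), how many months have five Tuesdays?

A month of length L has five Tuesdays iff its first Tuesday is on day ≤ L−28 (so day 1–3 in a 31-day month, 1–2 in a 30-day month, day 1 in a leap February).
Checking each month of 2260: Jan starts Sun (31d) ✓; Feb starts Wed (29d); Mar starts Thu (31d); Apr starts Sun (30d); May starts Tue (31d) ✓; Jun starts Fri (30d); Jul starts Sun (31d) ✓; Aug starts Wed (31d); Sep starts Sat (30d); Oct starts Mon (31d) ✓; Nov starts Thu (30d); Dec starts Sat (31d).
Five-Tuesday months: January, May, July, October → 4.

4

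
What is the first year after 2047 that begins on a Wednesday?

Jan 1 advances by 2 weekdays after a leap year and by 1 after a common year.
2047: Jan 1 is Tuesday.
2048: Wednesday (leap)
2048 begins on a Wednesday

2048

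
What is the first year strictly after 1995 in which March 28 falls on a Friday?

1997

From one year to the next, a fixed date's weekday advances by 1, or by 2 when a Feb 29 lies between the two dates.
1995: March 28 is Tuesday.
1996: Thursday (+2)
1997: Friday (+1)
March 28 falls on a Friday in 1997.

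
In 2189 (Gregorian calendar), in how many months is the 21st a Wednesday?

2

Check the 21st of each month of 2189: Jan 21: Wed, Feb 21: Sat, Mar 21: Sat, Apr 21: Tue, May 21: Thu, Jun 21: Sun, Jul 21: Tue, Aug 21: Fri, Sep 21: Mon, Oct 21: Wed, Nov 21: Sat, Dec 21: Mon.
Wednesday occurs in January, October — 2 months.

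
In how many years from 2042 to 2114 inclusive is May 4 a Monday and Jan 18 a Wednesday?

Check each year's weekday for May 4 and Jan 18:
  2042: Sun/Sat  2043: Mon/Sun  2044: Wed/Mon  2045: Thu/Wed  2046: Fri/Thu  2047: Sat/Fri  2048: Mon/Sat  2049: Tue/Mon  2050: Wed/Tue  2051: Thu/Wed  2052: Sat/Thu  2053: Sun/Sat  2054: Mon/Sun  2055: Tue/Mon  …(45 more)…  2101: Wed/Tue  2102: Thu/Wed  2103: Fri/Thu  2104: Sun/Fri  2105: Mon/Sun  2106: Tue/Mon  2107: Wed/Tue  2108: Fri/Wed  2109: Sat/Fri  2110: Sun/Sat  2111: Mon/Sun  2112: Wed/Mon  2113: Thu/Wed  2114: Fri/Thu
Both conditions hold in: no year — 0.

0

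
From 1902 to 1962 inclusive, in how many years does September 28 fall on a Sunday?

Track September 28's weekday year by year (advancing +1, or +2 across a Feb 29):
  1902: Sun ✓  1903: Mon (+1)  1904: Wed (+2)  1905: Thu (+1)  1906: Fri (+1)
  1907: Sat (+1)  1908: Mon (+2)  1909: Tue (+1)  1910: Wed (+1)  1911: Thu (+1)
  1912: Sat (+2)  1913: Sun (+1) ✓  1914: Mon (+1)  1915: Tue (+1)  … (33 more years) …
  1949: Wed (+1)  1950: Thu (+1)  1951: Fri (+1)  1952: Sun (+2) ✓  1953: Mon (+1)
  1954: Tue (+1)  1955: Wed (+1)  1956: Fri (+2)  1957: Sat (+1)  1958: Sun (+1) ✓
  1959: Mon (+1)  1960: Wed (+2)  1961: Thu (+1)  1962: Fri (+1)
Sunday years: 1902, 1913, 1919, 1924, 1930, 1941, 1947, 1952, 1958 — 9 in total.

9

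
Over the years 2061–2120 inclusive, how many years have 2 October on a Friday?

Track 2 October's weekday year by year (advancing +1, or +2 across a Feb 29):
  2061: Sun  2062: Mon (+1)  2063: Tue (+1)  2064: Thu (+2)  2065: Fri (+1) ✓
  2066: Sat (+1)  2067: Sun (+1)  2068: Tue (+2)  2069: Wed (+1)  2070: Thu (+1)
  2071: Fri (+1) ✓  2072: Sun (+2)  2073: Mon (+1)  2074: Tue (+1)  … (32 more years) …
  2107: Sun (+1)  2108: Tue (+2)  2109: Wed (+1)  2110: Thu (+1)  2111: Fri (+1) ✓
  2112: Sun (+2)  2113: Mon (+1)  2114: Tue (+1)  2115: Wed (+1)  2116: Fri (+2) ✓
  2117: Sat (+1)  2118: Sun (+1)  2119: Mon (+1)  2120: Wed (+2)
Friday years: 2065, 2071, 2076, 2082, 2093, 2099, 2105, 2111, 2116 — 9 in total.

9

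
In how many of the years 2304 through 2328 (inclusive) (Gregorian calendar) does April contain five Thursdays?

April has 30 days; it has five Thursdays when Thursday falls among the first (month-length − 28) days — i.e. when April 1 is one of Thursday/Wednesday.
April 1 by year: 2304:Fri 2305:Sat 2306:Sun 2307:Mon 2308:Wed✓ 2309:Thu✓ 2310:Fri 2311:Sat 2312:Mon 2313:Tue 2314:Wed✓ 2315:Thu✓ 2316:Sat 2317:Sun 2318:Mon 2319:Tue 2320:Thu✓ 2321:Fri 2322:Sat 2323:Sun 2324:Tue 2325:Wed✓ 2326:Thu✓ 2327:Fri 2328:Sun
Years with five Thursdays: 2308, 2309, 2314, 2315, 2320, 2325, 2326 → 7.

7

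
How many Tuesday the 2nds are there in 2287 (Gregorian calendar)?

Check the 2nd of each month of 2287: Jan 2: Sun, Feb 2: Wed, Mar 2: Wed, Apr 2: Sat, May 2: Mon, Jun 2: Thu, Jul 2: Sat, Aug 2: Tue, Sep 2: Fri, Oct 2: Sun, Nov 2: Wed, Dec 2: Fri.
Tuesday occurs in August — 1 month.

1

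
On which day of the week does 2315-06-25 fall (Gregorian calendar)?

January 1, 2315 is a Friday.
June 25 is day 176 of the year, i.e. 175 days after Jan 1.
175 mod 7 = 0, so advance 0 weekdays from Friday: Friday.

Friday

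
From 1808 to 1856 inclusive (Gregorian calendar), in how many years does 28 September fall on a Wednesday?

Track 28 September's weekday year by year (advancing +1, or +2 across a Feb 29):
  1808: Wed ✓  1809: Thu (+1)  1810: Fri (+1)  1811: Sat (+1)  1812: Mon (+2)
  1813: Tue (+1)  1814: Wed (+1) ✓  1815: Thu (+1)  1816: Sat (+2)  1817: Sun (+1)
  1818: Mon (+1)  1819: Tue (+1)  1820: Thu (+2)  1821: Fri (+1)  … (21 more years) …
  1843: Thu (+1)  1844: Sat (+2)  1845: Sun (+1)  1846: Mon (+1)  1847: Tue (+1)
  1848: Thu (+2)  1849: Fri (+1)  1850: Sat (+1)  1851: Sun (+1)  1852: Tue (+2)
  1853: Wed (+1) ✓  1854: Thu (+1)  1855: Fri (+1)  1856: Sun (+2)
Wednesday years: 1808, 1814, 1825, 1831, 1836, 1842, 1853 — 7 in total.

7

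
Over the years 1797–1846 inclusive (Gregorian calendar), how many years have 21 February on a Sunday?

7

Track 21 February's weekday year by year (advancing +1, or +2 across a Feb 29):
  1797: Tue  1798: Wed (+1)  1799: Thu (+1)  1800: Fri (+1)  1801: Sat (+1)
  1802: Sun (+1) ✓  1803: Mon (+1)  1804: Tue (+1)  1805: Thu (+2)  1806: Fri (+1)
  1807: Sat (+1)  1808: Sun (+1) ✓  1809: Tue (+2)  1810: Wed (+1)  … (22 more years) …
  1833: Thu (+2)  1834: Fri (+1)  1835: Sat (+1)  1836: Sun (+1) ✓  1837: Tue (+2)
  1838: Wed (+1)  1839: Thu (+1)  1840: Fri (+1)  1841: Sun (+2) ✓  1842: Mon (+1)
  1843: Tue (+1)  1844: Wed (+1)  1845: Fri (+2)  1846: Sat (+1)
Sunday years: 1802, 1808, 1813, 1819, 1830, 1836, 1841 — 7 in total.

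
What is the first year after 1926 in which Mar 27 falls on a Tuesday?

From one year to the next, a fixed date's weekday advances by 1, or by 2 when a Feb 29 lies between the two dates.
1926: March 27 is Saturday.
1927: Sunday (+1)
1928: Tuesday (+2)
Mar 27 falls on a Tuesday in 1928.

1928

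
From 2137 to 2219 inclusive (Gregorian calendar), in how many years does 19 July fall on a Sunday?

Track 19 July's weekday year by year (advancing +1, or +2 across a Feb 29):
  2137: Fri  2138: Sat (+1)  2139: Sun (+1) ✓  2140: Tue (+2)  2141: Wed (+1)
  2142: Thu (+1)  2143: Fri (+1)  2144: Sun (+2) ✓  2145: Mon (+1)  2146: Tue (+1)
  2147: Wed (+1)  2148: Fri (+2)  2149: Sat (+1)  2150: Sun (+1) ✓  … (55 more years) …
  2206: Sat (+1)  2207: Sun (+1) ✓  2208: Tue (+2)  2209: Wed (+1)  2210: Thu (+1)
  2211: Fri (+1)  2212: Sun (+2) ✓  2213: Mon (+1)  2214: Tue (+1)  2215: Wed (+1)
  2216: Fri (+2)  2217: Sat (+1)  2218: Sun (+1) ✓  2219: Mon (+1)
Sunday years: 2139, 2144, 2150, 2161, 2167, 2172, 2178, 2189, 2195, 2201, 2207, 2212, 2218 — 13 in total.

13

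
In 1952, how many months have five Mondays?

A month of length L has five Mondays iff its first Monday is on day ≤ L−28 (so day 1–3 in a 31-day month, 1–2 in a 30-day month, day 1 in a leap February).
Checking each month of 1952: Jan starts Tue (31d); Feb starts Fri (29d); Mar starts Sat (31d) ✓; Apr starts Tue (30d); May starts Thu (31d); Jun starts Sun (30d) ✓; Jul starts Tue (31d); Aug starts Fri (31d); Sep starts Mon (30d) ✓; Oct starts Wed (31d); Nov starts Sat (30d); Dec starts Mon (31d) ✓.
Five-Monday months: March, June, September, December → 4.

4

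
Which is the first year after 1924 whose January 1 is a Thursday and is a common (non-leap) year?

1925

Jan 1 advances by 2 weekdays after a leap year and by 1 after a common year.
1924: Jan 1 is Tuesday (leap).
1925: Thursday
1925 begins on a Thursday and is a common year.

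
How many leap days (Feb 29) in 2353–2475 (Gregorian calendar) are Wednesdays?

5

Leap years in 2353–2475: 30 of them.
Feb 29 weekday advances by 5 (mod 7) from one leap year to the next four years later (or differs when a century non-leap intervenes).
Leap-day weekdays: 2356:Wed✓ 2360:Mon 2364:Sat 2368:Thu 2372:Tue 2376:Sun 2380:Fri 2384:Wed✓ 2388:Mon 2392:Sat 2396:Thu 2400:Tue 2404:Sun …(4 more)… 2424:Thu 2428:Tue 2432:Sun 2436:Fri 2440:Wed✓ 2444:Mon 2448:Sat 2452:Thu 2456:Tue 2460:Sun 2464:Fri 2468:Wed✓ 2472:Mon
Wednesday: 2356, 2384, 2412, 2440, 2468 → 5.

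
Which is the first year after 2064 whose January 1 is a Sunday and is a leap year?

Jan 1 advances by 2 weekdays after a leap year and by 1 after a common year.
2064: Jan 1 is Tuesday (leap).
2065: Thursday
2066: Friday
2067: Saturday
2068: Sunday (leap)
2068 begins on a Sunday and is a leap year.

2068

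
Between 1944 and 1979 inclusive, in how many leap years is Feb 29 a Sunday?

Leap years in 1944–1979: 9 of them.
Feb 29 weekday advances by 5 (mod 7) from one leap year to the next four years later (or differs when a century non-leap intervenes).
Leap-day weekdays: 1944:Tue 1948:Sun✓ 1952:Fri 1956:Wed 1960:Mon 1964:Sat 1968:Thu 1972:Tue 1976:Sun✓
Sunday: 1948, 1976 → 2.

2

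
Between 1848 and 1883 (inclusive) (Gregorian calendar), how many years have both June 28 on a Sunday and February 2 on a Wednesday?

Check each year's weekday for June 28 and February 2:
  1848: Wed/Wed  1849: Thu/Fri  1850: Fri/Sat  1851: Sat/Sun  1852: Mon/Mon  1853: Tue/Wed  1854: Wed/Thu  1855: Thu/Fri  1856: Sat/Sat  1857: Sun/Mon  1858: Mon/Tue  1859: Tue/Wed  1860: Thu/Thu  1861: Fri/Sat  …(8 more)…  1870: Tue/Wed  1871: Wed/Thu  1872: Fri/Fri  1873: Sat/Sun  1874: Sun/Mon  1875: Mon/Tue  1876: Wed/Wed  1877: Thu/Fri  1878: Fri/Sat  1879: Sat/Sun  1880: Mon/Mon  1881: Tue/Wed  1882: Wed/Thu  1883: Thu/Fri
Both conditions hold in: no year — 0.

0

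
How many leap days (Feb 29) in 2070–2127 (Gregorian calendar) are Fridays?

Leap years in 2070–2127: 13 of them.
Feb 29 weekday advances by 5 (mod 7) from one leap year to the next four years later (or differs when a century non-leap intervenes).
Leap-day weekdays: 2072:Mon 2076:Sat 2080:Thu 2084:Tue 2088:Sun 2092:Fri✓ 2096:Wed 2104:Fri✓ 2108:Wed 2112:Mon 2116:Sat 2120:Thu 2124:Tue
Friday: 2092, 2104 → 2.

2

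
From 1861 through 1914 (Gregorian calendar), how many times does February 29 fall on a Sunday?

Leap years in 1861–1914: 12 of them.
Feb 29 weekday advances by 5 (mod 7) from one leap year to the next four years later (or differs when a century non-leap intervenes).
Leap-day weekdays: 1864:Mon 1868:Sat 1872:Thu 1876:Tue 1880:Sun✓ 1884:Fri 1888:Wed 1892:Mon 1896:Sat 1904:Mon 1908:Sat 1912:Thu
Sunday: 1880 → 1.

1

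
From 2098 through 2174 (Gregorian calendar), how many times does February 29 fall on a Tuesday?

Leap years in 2098–2174: 18 of them.
Feb 29 weekday advances by 5 (mod 7) from one leap year to the next four years later (or differs when a century non-leap intervenes).
Leap-day weekdays: 2104:Fri 2108:Wed 2112:Mon 2116:Sat 2120:Thu 2124:Tue✓ 2128:Sun 2132:Fri 2136:Wed 2140:Mon 2144:Sat 2148:Thu 2152:Tue✓ 2156:Sun 2160:Fri 2164:Wed 2168:Mon 2172:Sat
Tuesday: 2124, 2152 → 2.

2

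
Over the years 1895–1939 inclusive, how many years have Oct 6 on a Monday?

5

Track Oct 6's weekday year by year (advancing +1, or +2 across a Feb 29):
  1895: Sun  1896: Tue (+2)  1897: Wed (+1)  1898: Thu (+1)  1899: Fri (+1)
  1900: Sat (+1)  1901: Sun (+1)  1902: Mon (+1) ✓  1903: Tue (+1)  1904: Thu (+2)
  1905: Fri (+1)  1906: Sat (+1)  1907: Sun (+1)  1908: Tue (+2)  … (17 more years) …
  1926: Wed (+1)  1927: Thu (+1)  1928: Sat (+2)  1929: Sun (+1)  1930: Mon (+1) ✓
  1931: Tue (+1)  1932: Thu (+2)  1933: Fri (+1)  1934: Sat (+1)  1935: Sun (+1)
  1936: Tue (+2)  1937: Wed (+1)  1938: Thu (+1)  1939: Fri (+1)
Monday years: 1902, 1913, 1919, 1924, 1930 — 5 in total.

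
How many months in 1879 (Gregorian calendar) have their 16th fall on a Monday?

1

Check the 16th of each month of 1879: Jan 16: Thu, Feb 16: Sun, Mar 16: Sun, Apr 16: Wed, May 16: Fri, Jun 16: Mon, Jul 16: Wed, Aug 16: Sat, Sep 16: Tue, Oct 16: Thu, Nov 16: Sun, Dec 16: Tue.
Monday occurs in June — 1 month.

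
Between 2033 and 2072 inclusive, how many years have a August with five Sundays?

August has 31 days; it has five Sundays when Sunday falls among the first (month-length − 28) days — i.e. when August 1 is one of Sunday/Saturday/Friday.
August 1 by year: 2033:Mon 2034:Tue 2035:Wed 2036:Fri✓ 2037:Sat✓ 2038:Sun✓ 2039:Mon 2040:Wed 2041:Thu 2042:Fri✓ 2043:Sat✓ 2044:Mon 2045:Tue 2046:Wed 2047:Thu …(10 more)… 2058:Thu 2059:Fri✓ 2060:Sun✓ 2061:Mon 2062:Tue 2063:Wed 2064:Fri✓ 2065:Sat✓ 2066:Sun✓ 2067:Mon 2068:Wed 2069:Thu 2070:Fri✓ 2071:Sat✓ 2072:Mon
Years with five Sundays: 2036, 2037, 2038, 2042, 2043, 2048, 2049, 2053, 2054, 2055, 2059, 2060, 2064, 2065, 2066, 2070, 2071 → 17.

17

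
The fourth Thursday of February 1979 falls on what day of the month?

22

February 1, 1979 is a Thursday, so the first Thursday is the 1st.
The fourth Thursday is 1 + 21 = 22.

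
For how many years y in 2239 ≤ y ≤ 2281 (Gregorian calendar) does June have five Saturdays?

June has 30 days; it has five Saturdays when Saturday falls among the first (month-length − 28) days — i.e. when June 1 is one of Saturday/Friday.
June 1 by year: 2239:Sat✓ 2240:Mon 2241:Tue 2242:Wed 2243:Thu 2244:Sat✓ 2245:Sun 2246:Mon 2247:Tue 2248:Thu 2249:Fri✓ 2250:Sat✓ 2251:Sun 2252:Tue 2253:Wed …(13 more)… 2267:Sat✓ 2268:Mon 2269:Tue 2270:Wed 2271:Thu 2272:Sat✓ 2273:Sun 2274:Mon 2275:Tue 2276:Thu 2277:Fri✓ 2278:Sat✓ 2279:Sun 2280:Tue 2281:Wed
Years with five Saturdays: 2239, 2244, 2249, 2250, 2255, 2260, 2261, 2266, 2267, 2272, 2277, 2278 → 12.

12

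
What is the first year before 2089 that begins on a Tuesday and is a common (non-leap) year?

2086

Jan 1 advances by 2 weekdays after a leap year and by 1 after a common year.
2089: Jan 1 is Saturday.
2088: Thursday (leap)
2087: Wednesday
2086: Tuesday
2086 begins on a Tuesday and is a common year.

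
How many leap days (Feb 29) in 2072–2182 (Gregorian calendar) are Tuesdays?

Leap years in 2072–2182: 27 of them.
Feb 29 weekday advances by 5 (mod 7) from one leap year to the next four years later (or differs when a century non-leap intervenes).
Leap-day weekdays: 2072:Mon 2076:Sat 2080:Thu 2084:Tue✓ 2088:Sun 2092:Fri 2096:Wed 2104:Fri 2108:Wed 2112:Mon 2116:Sat 2120:Thu 2124:Tue✓ 2128:Sun 2132:Fri 2136:Wed 2140:Mon 2144:Sat 2148:Thu 2152:Tue✓ 2156:Sun 2160:Fri 2164:Wed 2168:Mon 2172:Sat 2176:Thu 2180:Tue✓
Tuesday: 2084, 2124, 2152, 2180 → 4.

4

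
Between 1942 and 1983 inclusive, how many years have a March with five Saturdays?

March has 31 days; it has five Saturdays when Saturday falls among the first (month-length − 28) days — i.e. when March 1 is one of Saturday/Friday/Thursday.
March 1 by year: 1942:Sun 1943:Mon 1944:Wed 1945:Thu✓ 1946:Fri✓ 1947:Sat✓ 1948:Mon 1949:Tue 1950:Wed 1951:Thu✓ 1952:Sat✓ 1953:Sun 1954:Mon 1955:Tue 1956:Thu✓ …(12 more)… 1969:Sat✓ 1970:Sun 1971:Mon 1972:Wed 1973:Thu✓ 1974:Fri✓ 1975:Sat✓ 1976:Mon 1977:Tue 1978:Wed 1979:Thu✓ 1980:Sat✓ 1981:Sun 1982:Mon 1983:Tue
Years with five Saturdays: 1945, 1946, 1947, 1951, 1952, 1956, 1957, 1958, 1962, 1963, 1968, 1969, 1973, 1974, 1975, 1979, 1980 → 17.

17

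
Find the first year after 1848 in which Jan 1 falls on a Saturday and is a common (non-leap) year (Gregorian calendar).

Jan 1 advances by 2 weekdays after a leap year and by 1 after a common year.
1848: Jan 1 is Saturday (leap).
1849: Monday
1850: Tuesday
1851: Wednesday
1852: Thursday (leap)
1853: Saturday
1853 begins on a Saturday and is a common year.

1853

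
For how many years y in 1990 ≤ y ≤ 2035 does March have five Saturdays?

March has 31 days; it has five Saturdays when Saturday falls among the first (month-length − 28) days — i.e. when March 1 is one of Saturday/Friday/Thursday.
March 1 by year: 1990:Thu✓ 1991:Fri✓ 1992:Sun 1993:Mon 1994:Tue 1995:Wed 1996:Fri✓ 1997:Sat✓ 1998:Sun 1999:Mon 2000:Wed 2001:Thu✓ 2002:Fri✓ 2003:Sat✓ 2004:Mon …(16 more)… 2021:Mon 2022:Tue 2023:Wed 2024:Fri✓ 2025:Sat✓ 2026:Sun 2027:Mon 2028:Wed 2029:Thu✓ 2030:Fri✓ 2031:Sat✓ 2032:Mon 2033:Tue 2034:Wed 2035:Thu✓
Years with five Saturdays: 1990, 1991, 1996, 1997, 2001, 2002, 2003, 2007, 2008, 2012, 2013, 2014, 2018, 2019, 2024, 2025, 2029, 2030, 2031, 2035 → 20.

20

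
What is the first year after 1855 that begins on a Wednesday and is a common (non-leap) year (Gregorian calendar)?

Jan 1 advances by 2 weekdays after a leap year and by 1 after a common year.
1855: Jan 1 is Monday.
1856: Tuesday (leap)
1857: Thursday
1858: Friday
1859: Saturday
1860: Sunday (leap)
1861: Tuesday
1862: Wednesday
1862 begins on a Wednesday and is a common year.

1862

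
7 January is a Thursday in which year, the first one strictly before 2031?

From one year to the next, a fixed date's weekday advances by 1, or by 2 when a Feb 29 lies between the two dates.
2031: January 7 is Tuesday.
2030: Monday (−1)
2029: Sunday (−1)
2028: Friday (−2)
2027: Thursday (−1)
7 January falls on a Thursday in 2027.

2027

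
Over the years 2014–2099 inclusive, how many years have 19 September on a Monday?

12

Track 19 September's weekday year by year (advancing +1, or +2 across a Feb 29):
  2014: Fri  2015: Sat (+1)  2016: Mon (+2) ✓  2017: Tue (+1)  2018: Wed (+1)
  2019: Thu (+1)  2020: Sat (+2)  2021: Sun (+1)  2022: Mon (+1) ✓  2023: Tue (+1)
  2024: Thu (+2)  2025: Fri (+1)  2026: Sat (+1)  2027: Sun (+1)  … (58 more years) …
  2086: Thu (+1)  2087: Fri (+1)  2088: Sun (+2)  2089: Mon (+1) ✓  2090: Tue (+1)
  2091: Wed (+1)  2092: Fri (+2)  2093: Sat (+1)  2094: Sun (+1)  2095: Mon (+1) ✓
  2096: Wed (+2)  2097: Thu (+1)  2098: Fri (+1)  2099: Sat (+1)
Monday years: 2016, 2022, 2033, 2039, 2044, 2050, 2061, 2067, 2072, 2078, 2089, 2095 — 12 in total.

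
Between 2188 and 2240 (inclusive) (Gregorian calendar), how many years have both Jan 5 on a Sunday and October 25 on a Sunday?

Check each year's weekday for Jan 5 and October 25:
  2188: Sat/Sat  2189: Mon/Sun  2190: Tue/Mon  2191: Wed/Tue  2192: Thu/Thu  2193: Sat/Fri  2194: Sun/Sat  2195: Mon/Sun  2196: Tue/Tue  2197: Thu/Wed  2198: Fri/Thu  2199: Sat/Fri  2200: Sun/Sat  2201: Mon/Sun  …(25 more)…  2227: Fri/Thu  2228: Sat/Sat  2229: Mon/Sun  2230: Tue/Mon  2231: Wed/Tue  2232: Thu/Thu  2233: Sat/Fri  2234: Sun/Sat  2235: Mon/Sun  2236: Tue/Tue  2237: Thu/Wed  2238: Fri/Thu  2239: Sat/Fri  2240: Sun/Sun ✓
Both conditions hold in: 2212, 2240 — 2.

2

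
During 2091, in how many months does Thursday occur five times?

A month of length L has five Thursdays iff its first Thursday is on day ≤ L−28 (so day 1–3 in a 31-day month, 1–2 in a 30-day month, day 1 in a leap February).
Checking each month of 2091: Jan starts Mon (31d); Feb starts Thu (28d); Mar starts Thu (31d) ✓; Apr starts Sun (30d); May starts Tue (31d) ✓; Jun starts Fri (30d); Jul starts Sun (31d); Aug starts Wed (31d) ✓; Sep starts Sat (30d); Oct starts Mon (31d); Nov starts Thu (30d) ✓; Dec starts Sat (31d).
Five-Thursday months: March, May, August, November → 4.

4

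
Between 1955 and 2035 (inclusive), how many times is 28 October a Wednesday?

Track 28 October's weekday year by year (advancing +1, or +2 across a Feb 29):
  1955: Fri  1956: Sun (+2)  1957: Mon (+1)  1958: Tue (+1)  1959: Wed (+1) ✓
  1960: Fri (+2)  1961: Sat (+1)  1962: Sun (+1)  1963: Mon (+1)  1964: Wed (+2) ✓
  1965: Thu (+1)  1966: Fri (+1)  1967: Sat (+1)  1968: Mon (+2)  … (53 more years) …
  2022: Fri (+1)  2023: Sat (+1)  2024: Mon (+2)  2025: Tue (+1)  2026: Wed (+1) ✓
  2027: Thu (+1)  2028: Sat (+2)  2029: Sun (+1)  2030: Mon (+1)  2031: Tue (+1)
  2032: Thu (+2)  2033: Fri (+1)  2034: Sat (+1)  2035: Sun (+1)
Wednesday years: 1959, 1964, 1970, 1981, 1987, 1992, 1998, 2009, 2015, 2020, 2026 — 11 in total.

11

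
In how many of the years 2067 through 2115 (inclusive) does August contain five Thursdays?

21

August has 31 days; it has five Thursdays when Thursday falls among the first (month-length − 28) days — i.e. when August 1 is one of Thursday/Wednesday/Tuesday.
August 1 by year: 2067:Mon 2068:Wed✓ 2069:Thu✓ 2070:Fri 2071:Sat 2072:Mon 2073:Tue✓ 2074:Wed✓ 2075:Thu✓ 2076:Sat 2077:Sun 2078:Mon 2079:Tue✓ 2080:Thu✓ 2081:Fri …(19 more)… 2101:Mon 2102:Tue✓ 2103:Wed✓ 2104:Fri 2105:Sat 2106:Sun 2107:Mon 2108:Wed✓ 2109:Thu✓ 2110:Fri 2111:Sat 2112:Mon 2113:Tue✓ 2114:Wed✓ 2115:Thu✓
Years with five Thursdays: 2068, 2069, 2073, 2074, 2075, 2079, 2080, 2084, 2085, 2086, 2090, 2091, 2096, 2097, 2102, 2103, 2108, 2109, 2113, 2114, 2115 → 21.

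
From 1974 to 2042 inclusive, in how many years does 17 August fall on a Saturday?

10

Track 17 August's weekday year by year (advancing +1, or +2 across a Feb 29):
  1974: Sat ✓  1975: Sun (+1)  1976: Tue (+2)  1977: Wed (+1)  1978: Thu (+1)
  1979: Fri (+1)  1980: Sun (+2)  1981: Mon (+1)  1982: Tue (+1)  1983: Wed (+1)
  1984: Fri (+2)  1985: Sat (+1) ✓  1986: Sun (+1)  1987: Mon (+1)  … (41 more years) …
  2029: Fri (+1)  2030: Sat (+1) ✓  2031: Sun (+1)  2032: Tue (+2)  2033: Wed (+1)
  2034: Thu (+1)  2035: Fri (+1)  2036: Sun (+2)  2037: Mon (+1)  2038: Tue (+1)
  2039: Wed (+1)  2040: Fri (+2)  2041: Sat (+1) ✓  2042: Sun (+1)
Saturday years: 1974, 1985, 1991, 1996, 2002, 2013, 2019, 2024, 2030, 2041 — 10 in total.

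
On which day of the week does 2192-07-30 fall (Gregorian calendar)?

Monday

January 1, 2192 is a Sunday.
July 30 is day 212 of the year, i.e. 211 days after Jan 1.
211 mod 7 = 1, so advance 1 weekday from Sunday: Monday.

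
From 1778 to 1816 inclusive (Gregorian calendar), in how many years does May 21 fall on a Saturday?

6

Track May 21's weekday year by year (advancing +1, or +2 across a Feb 29):
  1778: Thu  1779: Fri (+1)  1780: Sun (+2)  1781: Mon (+1)  1782: Tue (+1)
  1783: Wed (+1)  1784: Fri (+2)  1785: Sat (+1) ✓  1786: Sun (+1)  1787: Mon (+1)
  1788: Wed (+2)  1789: Thu (+1)  1790: Fri (+1)  1791: Sat (+1) ✓  … (11 more years) …
  1803: Sat (+1) ✓  1804: Mon (+2)  1805: Tue (+1)  1806: Wed (+1)  1807: Thu (+1)
  1808: Sat (+2) ✓  1809: Sun (+1)  1810: Mon (+1)  1811: Tue (+1)  1812: Thu (+2)
  1813: Fri (+1)  1814: Sat (+1) ✓  1815: Sun (+1)  1816: Tue (+2)
Saturday years: 1785, 1791, 1796, 1803, 1808, 1814 — 6 in total.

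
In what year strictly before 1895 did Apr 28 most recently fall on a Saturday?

From one year to the next, a fixed date's weekday advances by 1, or by 2 when a Feb 29 lies between the two dates.
1895: April 28 is Sunday.
1894: Saturday (−1)
Apr 28 falls on a Saturday in 1894.

1894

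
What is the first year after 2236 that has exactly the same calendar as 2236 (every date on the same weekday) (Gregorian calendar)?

2264

Two years share a calendar iff Jan 1 falls on the same weekday and both are leap or both are common. 2236: Jan 1 is Friday, leap year.
2237: Jan 1 Sunday, common
2238: Jan 1 Monday, common
2239: Jan 1 Tuesday, common
2240: Jan 1 Wednesday, leap
2241: Jan 1 Friday, common
2242: Jan 1 Saturday, common
2243: Jan 1 Sunday, common
2244: Jan 1 Monday, leap
2245: Jan 1 Wednesday, common
2246: Jan 1 Thursday, common
2247: Jan 1 Friday, common
2248: Jan 1 Saturday, leap
2249: Jan 1 Monday, common
2250: Jan 1 Tuesday, common
2251: Jan 1 Wednesday, common
2252: Jan 1 Thursday, leap
2253: Jan 1 Saturday, common
2254: Jan 1 Sunday, common
2255: Jan 1 Monday, common
2256: Jan 1 Tuesday, leap
2257: Jan 1 Thursday, common
2258: Jan 1 Friday, common
2259: Jan 1 Saturday, common
2260: Jan 1 Sunday, leap
2261: Jan 1 Tuesday, common
2262: Jan 1 Wednesday, common
2263: Jan 1 Thursday, common
2264: Jan 1 Friday, leap
2264 matches on both conditions.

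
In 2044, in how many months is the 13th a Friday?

Check the 13th of each month of 2044: Jan 13: Wed, Feb 13: Sat, Mar 13: Sun, Apr 13: Wed, May 13: Fri, Jun 13: Mon, Jul 13: Wed, Aug 13: Sat, Sep 13: Tue, Oct 13: Thu, Nov 13: Sun, Dec 13: Tue.
Friday occurs in May — 1 month.

1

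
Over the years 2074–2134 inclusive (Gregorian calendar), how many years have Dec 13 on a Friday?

Track Dec 13's weekday year by year (advancing +1, or +2 across a Feb 29):
  2074: Thu  2075: Fri (+1) ✓  2076: Sun (+2)  2077: Mon (+1)  2078: Tue (+1)
  2079: Wed (+1)  2080: Fri (+2) ✓  2081: Sat (+1)  2082: Sun (+1)  2083: Mon (+1)
  2084: Wed (+2)  2085: Thu (+1)  2086: Fri (+1) ✓  2087: Sat (+1)  … (33 more years) …
  2121: Sat (+1)  2122: Sun (+1)  2123: Mon (+1)  2124: Wed (+2)  2125: Thu (+1)
  2126: Fri (+1) ✓  2127: Sat (+1)  2128: Mon (+2)  2129: Tue (+1)  2130: Wed (+1)
  2131: Thu (+1)  2132: Sat (+2)  2133: Sun (+1)  2134: Mon (+1)
Friday years: 2075, 2080, 2086, 2097, 2109, 2115, 2120, 2126 — 8 in total.

8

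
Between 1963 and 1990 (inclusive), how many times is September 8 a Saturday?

4

Track September 8's weekday year by year (advancing +1, or +2 across a Feb 29):
  1963: Sun  1964: Tue (+2)  1965: Wed (+1)  1966: Thu (+1)  1967: Fri (+1)
  1968: Sun (+2)  1969: Mon (+1)  1970: Tue (+1)  1971: Wed (+1)  1972: Fri (+2)
  1973: Sat (+1) ✓  1974: Sun (+1)  1975: Mon (+1)  1976: Wed (+2)  1977: Thu (+1)
  1978: Fri (+1)  1979: Sat (+1) ✓  1980: Mon (+2)  1981: Tue (+1)  1982: Wed (+1)
  1983: Thu (+1)  1984: Sat (+2) ✓  1985: Sun (+1)  1986: Mon (+1)  1987: Tue (+1)
  1988: Thu (+2)  1989: Fri (+1)  1990: Sat (+1) ✓
Saturday years: 1973, 1979, 1984, 1990 — 4 in total.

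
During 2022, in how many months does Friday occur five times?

A month of length L has five Fridays iff its first Friday is on day ≤ L−28 (so day 1–3 in a 31-day month, 1–2 in a 30-day month, day 1 in a leap February).
Checking each month of 2022: Jan starts Sat (31d); Feb starts Tue (28d); Mar starts Tue (31d); Apr starts Fri (30d) ✓; May starts Sun (31d); Jun starts Wed (30d); Jul starts Fri (31d) ✓; Aug starts Mon (31d); Sep starts Thu (30d) ✓; Oct starts Sat (31d); Nov starts Tue (30d); Dec starts Thu (31d) ✓.
Five-Friday months: April, July, September, December → 4.

4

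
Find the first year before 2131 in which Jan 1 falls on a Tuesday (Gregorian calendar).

Jan 1 advances by 2 weekdays after a leap year and by 1 after a common year.
2131: Jan 1 is Monday.
2130: Sunday
2129: Saturday
2128: Thursday (leap)
2127: Wednesday
2126: Tuesday
2126 begins on a Tuesday

2126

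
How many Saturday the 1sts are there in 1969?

3

Check the 1st of each month of 1969: Jan 1: Wed, Feb 1: Sat, Mar 1: Sat, Apr 1: Tue, May 1: Thu, Jun 1: Sun, Jul 1: Tue, Aug 1: Fri, Sep 1: Mon, Oct 1: Wed, Nov 1: Sat, Dec 1: Mon.
Saturday occurs in February, March, November — 3 months.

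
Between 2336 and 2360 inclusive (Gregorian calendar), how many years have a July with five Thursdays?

12

July has 31 days; it has five Thursdays when Thursday falls among the first (month-length − 28) days — i.e. when July 1 is one of Thursday/Wednesday/Tuesday.
July 1 by year: 2336:Wed✓ 2337:Thu✓ 2338:Fri 2339:Sat 2340:Mon 2341:Tue✓ 2342:Wed✓ 2343:Thu✓ 2344:Sat 2345:Sun 2346:Mon 2347:Tue✓ 2348:Thu✓ 2349:Fri 2350:Sat 2351:Sun 2352:Tue✓ 2353:Wed✓ 2354:Thu✓ 2355:Fri 2356:Sun 2357:Mon 2358:Tue✓ 2359:Wed✓ 2360:Fri
Years with five Thursdays: 2336, 2337, 2341, 2342, 2343, 2347, 2348, 2352, 2353, 2354, 2358, 2359 → 12.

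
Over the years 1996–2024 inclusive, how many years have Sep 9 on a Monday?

5

Track Sep 9's weekday year by year (advancing +1, or +2 across a Feb 29):
  1996: Mon ✓  1997: Tue (+1)  1998: Wed (+1)  1999: Thu (+1)  2000: Sat (+2)
  2001: Sun (+1)  2002: Mon (+1) ✓  2003: Tue (+1)  2004: Thu (+2)  2005: Fri (+1)
  2006: Sat (+1)  2007: Sun (+1)  2008: Tue (+2)  2009: Wed (+1)  2010: Thu (+1)
  2011: Fri (+1)  2012: Sun (+2)  2013: Mon (+1) ✓  2014: Tue (+1)  2015: Wed (+1)
  2016: Fri (+2)  2017: Sat (+1)  2018: Sun (+1)  2019: Mon (+1) ✓  2020: Wed (+2)
  2021: Thu (+1)  2022: Fri (+1)  2023: Sat (+1)  2024: Mon (+2) ✓
Monday years: 1996, 2002, 2013, 2019, 2024 — 5 in total.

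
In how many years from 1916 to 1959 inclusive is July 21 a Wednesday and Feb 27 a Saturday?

Check each year's weekday for July 21 and Feb 27:
  1916: Fri/Sun  1917: Sat/Tue  1918: Sun/Wed  1919: Mon/Thu  1920: Wed/Fri  1921: Thu/Sun  1922: Fri/Mon  1923: Sat/Tue  1924: Mon/Wed  1925: Tue/Fri  1926: Wed/Sat ✓  1927: Thu/Sun  1928: Sat/Mon  1929: Sun/Wed  …(16 more)…  1946: Sun/Wed  1947: Mon/Thu  1948: Wed/Fri  1949: Thu/Sun  1950: Fri/Mon  1951: Sat/Tue  1952: Mon/Wed  1953: Tue/Fri  1954: Wed/Sat ✓  1955: Thu/Sun  1956: Sat/Mon  1957: Sun/Wed  1958: Mon/Thu  1959: Tue/Fri
Both conditions hold in: 1926, 1937, 1943, 1954 — 4.

4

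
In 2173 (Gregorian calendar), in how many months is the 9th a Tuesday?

Check the 9th of each month of 2173: Jan 9: Sat, Feb 9: Tue, Mar 9: Tue, Apr 9: Fri, May 9: Sun, Jun 9: Wed, Jul 9: Fri, Aug 9: Mon, Sep 9: Thu, Oct 9: Sat, Nov 9: Tue, Dec 9: Thu.
Tuesday occurs in February, March, November — 3 months.

3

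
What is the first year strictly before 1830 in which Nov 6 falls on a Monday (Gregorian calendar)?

1826

From one year to the next, a fixed date's weekday advances by 1, or by 2 when a Feb 29 lies between the two dates.
1830: November 6 is Saturday.
1829: Friday (−1)
1828: Thursday (−1)
1827: Tuesday (−2)
1826: Monday (−1)
Nov 6 falls on a Monday in 1826.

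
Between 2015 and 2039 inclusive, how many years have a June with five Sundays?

June has 30 days; it has five Sundays when Sunday falls among the first (month-length − 28) days — i.e. when June 1 is one of Sunday/Saturday.
June 1 by year: 2015:Mon 2016:Wed 2017:Thu 2018:Fri 2019:Sat✓ 2020:Mon 2021:Tue 2022:Wed 2023:Thu 2024:Sat✓ 2025:Sun✓ 2026:Mon 2027:Tue 2028:Thu 2029:Fri 2030:Sat✓ 2031:Sun✓ 2032:Tue 2033:Wed 2034:Thu 2035:Fri 2036:Sun✓ 2037:Mon 2038:Tue 2039:Wed
Years with five Sundays: 2019, 2024, 2025, 2030, 2031, 2036 → 6.

6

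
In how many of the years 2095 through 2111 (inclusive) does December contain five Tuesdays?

8

December has 31 days; it has five Tuesdays when Tuesday falls among the first (month-length − 28) days — i.e. when December 1 is one of Tuesday/Monday/Sunday.
December 1 by year: 2095:Thu 2096:Sat 2097:Sun✓ 2098:Mon✓ 2099:Tue✓ 2100:Wed 2101:Thu 2102:Fri 2103:Sat 2104:Mon✓ 2105:Tue✓ 2106:Wed 2107:Thu 2108:Sat 2109:Sun✓ 2110:Mon✓ 2111:Tue✓
Years with five Tuesdays: 2097, 2098, 2099, 2104, 2105, 2109, 2110, 2111 → 8.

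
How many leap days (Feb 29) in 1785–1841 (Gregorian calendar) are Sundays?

Leap years in 1785–1841: 13 of them.
Feb 29 weekday advances by 5 (mod 7) from one leap year to the next four years later (or differs when a century non-leap intervenes).
Leap-day weekdays: 1788:Fri 1792:Wed 1796:Mon 1804:Wed 1808:Mon 1812:Sat 1816:Thu 1820:Tue 1824:Sun✓ 1828:Fri 1832:Wed 1836:Mon 1840:Sat
Sunday: 1824 → 1.

1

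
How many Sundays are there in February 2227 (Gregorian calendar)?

4

February 2227 has 28 days and begins on Thursday.
The first Sunday is February 4.
Sundays fall on 4, 11, 18, 25 — that's 4.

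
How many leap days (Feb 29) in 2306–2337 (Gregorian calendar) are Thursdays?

Leap years in 2306–2337: 8 of them.
Feb 29 weekday advances by 5 (mod 7) from one leap year to the next four years later (or differs when a century non-leap intervenes).
Leap-day weekdays: 2308:Sat 2312:Thu✓ 2316:Tue 2320:Sun 2324:Fri 2328:Wed 2332:Mon 2336:Sat
Thursday: 2312 → 1.

1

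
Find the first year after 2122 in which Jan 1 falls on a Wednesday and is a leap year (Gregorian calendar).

Jan 1 advances by 2 weekdays after a leap year and by 1 after a common year.
2122: Jan 1 is Thursday.
2123: Friday
2124: Saturday (leap)
2125: Monday
2126: Tuesday
2127: Wednesday
2128: Thursday (leap)
2129: Saturday
2130: Sunday
2131: Monday
2132: Tuesday (leap)
2133: Thursday
2134: Friday
2135: Saturday
2136: Sunday (leap)
2137: Tuesday
2138: Wednesday
2139: Thursday
2140: Friday (leap)
2141: Sunday
2142: Monday
2143: Tuesday
2144: Wednesday (leap)
2144 begins on a Wednesday and is a leap year.

2144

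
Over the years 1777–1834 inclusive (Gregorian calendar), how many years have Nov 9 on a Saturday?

Track Nov 9's weekday year by year (advancing +1, or +2 across a Feb 29):
  1777: Sun  1778: Mon (+1)  1779: Tue (+1)  1780: Thu (+2)  1781: Fri (+1)
  1782: Sat (+1) ✓  1783: Sun (+1)  1784: Tue (+2)  1785: Wed (+1)  1786: Thu (+1)
  1787: Fri (+1)  1788: Sun (+2)  1789: Mon (+1)  1790: Tue (+1)  … (30 more years) …
  1821: Fri (+1)  1822: Sat (+1) ✓  1823: Sun (+1)  1824: Tue (+2)  1825: Wed (+1)
  1826: Thu (+1)  1827: Fri (+1)  1828: Sun (+2)  1829: Mon (+1)  1830: Tue (+1)
  1831: Wed (+1)  1832: Fri (+2)  1833: Sat (+1) ✓  1834: Sun (+1)
Saturday years: 1782, 1793, 1799, 1805, 1811, 1816, 1822, 1833 — 8 in total.

8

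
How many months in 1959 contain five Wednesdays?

A month of length L has five Wednesdays iff its first Wednesday is on day ≤ L−28 (so day 1–3 in a 31-day month, 1–2 in a 30-day month, day 1 in a leap February).
Checking each month of 1959: Jan starts Thu (31d); Feb starts Sun (28d); Mar starts Sun (31d); Apr starts Wed (30d) ✓; May starts Fri (31d); Jun starts Mon (30d); Jul starts Wed (31d) ✓; Aug starts Sat (31d); Sep starts Tue (30d) ✓; Oct starts Thu (31d); Nov starts Sun (30d); Dec starts Tue (31d) ✓.
Five-Wednesday months: April, July, September, December → 4.

4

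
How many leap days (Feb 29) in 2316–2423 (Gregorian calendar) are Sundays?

Leap years in 2316–2423: 27 of them.
Feb 29 weekday advances by 5 (mod 7) from one leap year to the next four years later (or differs when a century non-leap intervenes).
Leap-day weekdays: 2316:Tue 2320:Sun✓ 2324:Fri 2328:Wed 2332:Mon 2336:Sat 2340:Thu 2344:Tue 2348:Sun✓ 2352:Fri 2356:Wed 2360:Mon 2364:Sat 2368:Thu 2372:Tue 2376:Sun✓ 2380:Fri 2384:Wed 2388:Mon 2392:Sat 2396:Thu 2400:Tue 2404:Sun✓ 2408:Fri 2412:Wed 2416:Mon 2420:Sat
Sunday: 2320, 2348, 2376, 2404 → 4.

4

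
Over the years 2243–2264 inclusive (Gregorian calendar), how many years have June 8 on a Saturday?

3

Track June 8's weekday year by year (advancing +1, or +2 across a Feb 29):
  2243: Thu  2244: Sat (+2) ✓  2245: Sun (+1)  2246: Mon (+1)  2247: Tue (+1)
  2248: Thu (+2)  2249: Fri (+1)  2250: Sat (+1) ✓  2251: Sun (+1)  2252: Tue (+2)
  2253: Wed (+1)  2254: Thu (+1)  2255: Fri (+1)  2256: Sun (+2)  2257: Mon (+1)
  2258: Tue (+1)  2259: Wed (+1)  2260: Fri (+2)  2261: Sat (+1) ✓  2262: Sun (+1)
  2263: Mon (+1)  2264: Wed (+2)
Saturday years: 2244, 2250, 2261 — 3 in total.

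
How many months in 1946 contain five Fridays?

4

A month of length L has five Fridays iff its first Friday is on day ≤ L−28 (so day 1–3 in a 31-day month, 1–2 in a 30-day month, day 1 in a leap February).
Checking each month of 1946: Jan starts Tue (31d); Feb starts Fri (28d); Mar starts Fri (31d) ✓; Apr starts Mon (30d); May starts Wed (31d) ✓; Jun starts Sat (30d); Jul starts Mon (31d); Aug starts Thu (31d) ✓; Sep starts Sun (30d); Oct starts Tue (31d); Nov starts Fri (30d) ✓; Dec starts Sun (31d).
Five-Friday months: March, May, August, November → 4.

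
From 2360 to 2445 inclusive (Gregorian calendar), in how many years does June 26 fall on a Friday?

Track June 26's weekday year by year (advancing +1, or +2 across a Feb 29):
  2360: Sun  2361: Mon (+1)  2362: Tue (+1)  2363: Wed (+1)  2364: Fri (+2) ✓
  2365: Sat (+1)  2366: Sun (+1)  2367: Mon (+1)  2368: Wed (+2)  2369: Thu (+1)
  2370: Fri (+1) ✓  2371: Sat (+1)  2372: Mon (+2)  2373: Tue (+1)  … (58 more years) …
  2432: Sat (+2)  2433: Sun (+1)  2434: Mon (+1)  2435: Tue (+1)  2436: Thu (+2)
  2437: Fri (+1) ✓  2438: Sat (+1)  2439: Sun (+1)  2440: Tue (+2)  2441: Wed (+1)
  2442: Thu (+1)  2443: Fri (+1) ✓  2444: Sun (+2)  2445: Mon (+1)
Friday years: 2364, 2370, 2381, 2387, 2392, 2398, 2409, 2415, 2420, 2426, 2437, 2443 — 12 in total.

12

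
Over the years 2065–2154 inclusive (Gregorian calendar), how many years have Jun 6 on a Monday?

Track Jun 6's weekday year by year (advancing +1, or +2 across a Feb 29):
  2065: Sat  2066: Sun (+1)  2067: Mon (+1) ✓  2068: Wed (+2)  2069: Thu (+1)
  2070: Fri (+1)  2071: Sat (+1)  2072: Mon (+2) ✓  2073: Tue (+1)  2074: Wed (+1)
  2075: Thu (+1)  2076: Sat (+2)  2077: Sun (+1)  2078: Mon (+1) ✓  … (62 more years) …
  2141: Tue (+1)  2142: Wed (+1)  2143: Thu (+1)  2144: Sat (+2)  2145: Sun (+1)
  2146: Mon (+1) ✓  2147: Tue (+1)  2148: Thu (+2)  2149: Fri (+1)  2150: Sat (+1)
  2151: Sun (+1)  2152: Tue (+2)  2153: Wed (+1)  2154: Thu (+1)
Monday years: 2067, 2072, 2078, 2089, 2095, 2101, 2107, 2112, 2118, 2129, 2135, 2140, 2146 — 13 in total.

13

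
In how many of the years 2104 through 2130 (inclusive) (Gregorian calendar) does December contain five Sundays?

December has 31 days; it has five Sundays when Sunday falls among the first (month-length − 28) days — i.e. when December 1 is one of Sunday/Saturday/Friday.
December 1 by year: 2104:Mon 2105:Tue 2106:Wed 2107:Thu 2108:Sat✓ 2109:Sun✓ 2110:Mon 2111:Tue 2112:Thu 2113:Fri✓ 2114:Sat✓ 2115:Sun✓ 2116:Tue 2117:Wed 2118:Thu 2119:Fri✓ 2120:Sun✓ 2121:Mon 2122:Tue 2123:Wed 2124:Fri✓ 2125:Sat✓ 2126:Sun✓ 2127:Mon 2128:Wed 2129:Thu 2130:Fri✓
Years with five Sundays: 2108, 2109, 2113, 2114, 2115, 2119, 2120, 2124, 2125, 2126, 2130 → 11.

11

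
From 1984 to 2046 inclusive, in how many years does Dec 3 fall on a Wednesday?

Track Dec 3's weekday year by year (advancing +1, or +2 across a Feb 29):
  1984: Mon  1985: Tue (+1)  1986: Wed (+1) ✓  1987: Thu (+1)  1988: Sat (+2)
  1989: Sun (+1)  1990: Mon (+1)  1991: Tue (+1)  1992: Thu (+2)  1993: Fri (+1)
  1994: Sat (+1)  1995: Sun (+1)  1996: Tue (+2)  1997: Wed (+1) ✓  … (35 more years) …
  2033: Sat (+1)  2034: Sun (+1)  2035: Mon (+1)  2036: Wed (+2) ✓  2037: Thu (+1)
  2038: Fri (+1)  2039: Sat (+1)  2040: Mon (+2)  2041: Tue (+1)  2042: Wed (+1) ✓
  2043: Thu (+1)  2044: Sat (+2)  2045: Sun (+1)  2046: Mon (+1)
Wednesday years: 1986, 1997, 2003, 2008, 2014, 2025, 2031, 2036, 2042 — 9 in total.

9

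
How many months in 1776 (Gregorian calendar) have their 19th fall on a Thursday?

2

Check the 19th of each month of 1776: Jan 19: Fri, Feb 19: Mon, Mar 19: Tue, Apr 19: Fri, May 19: Sun, Jun 19: Wed, Jul 19: Fri, Aug 19: Mon, Sep 19: Thu, Oct 19: Sat, Nov 19: Tue, Dec 19: Thu.
Thursday occurs in September, December — 2 months.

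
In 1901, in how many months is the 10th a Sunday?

Check the 10th of each month of 1901: Jan 10: Thu, Feb 10: Sun, Mar 10: Sun, Apr 10: Wed, May 10: Fri, Jun 10: Mon, Jul 10: Wed, Aug 10: Sat, Sep 10: Tue, Oct 10: Thu, Nov 10: Sun, Dec 10: Tue.
Sunday occurs in February, March, November — 3 months.

3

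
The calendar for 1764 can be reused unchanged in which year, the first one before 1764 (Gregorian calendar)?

Two years share a calendar iff Jan 1 falls on the same weekday and both are leap or both are common. 1764: Jan 1 is Sunday, leap year.
1763: Jan 1 Saturday, common
1762: Jan 1 Friday, common
1761: Jan 1 Thursday, common
1760: Jan 1 Tuesday, leap
1759: Jan 1 Monday, common
1758: Jan 1 Sunday, common
1757: Jan 1 Saturday, common
1756: Jan 1 Thursday, leap
1755: Jan 1 Wednesday, common
1754: Jan 1 Tuesday, common
1753: Jan 1 Monday, common
1752: Jan 1 Saturday, leap
1751: Jan 1 Friday, common
1750: Jan 1 Thursday, common
1749: Jan 1 Wednesday, common
1748: Jan 1 Monday, leap
1747: Jan 1 Sunday, common
1746: Jan 1 Saturday, common
1745: Jan 1 Friday, common
1744: Jan 1 Wednesday, leap
1743: Jan 1 Tuesday, common
1742: Jan 1 Monday, common
1741: Jan 1 Sunday, common
1740: Jan 1 Friday, leap
1739: Jan 1 Thursday, common
1738: Jan 1 Wednesday, common
1737: Jan 1 Tuesday, common
1736: Jan 1 Sunday, leap
1736 matches on both conditions.

1736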